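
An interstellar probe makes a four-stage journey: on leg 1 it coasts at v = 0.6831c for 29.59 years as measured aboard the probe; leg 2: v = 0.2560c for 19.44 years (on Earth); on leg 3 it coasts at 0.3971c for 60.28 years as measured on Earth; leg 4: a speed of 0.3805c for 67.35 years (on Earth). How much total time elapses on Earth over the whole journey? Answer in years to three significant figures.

Δt = 188 years

Leg 1: γ = 1/√(1 − 0.6831²) = 1/√0.5334 = 1.369; Δt_1 = 1.369 × 29.59 = 40.52 years.
Leg 2: 19.44 years is already measured on Earth.
Leg 3: 60.28 years is already measured on Earth.
Leg 4: 67.35 years is already measured on Earth.
Total: 40.52 + 19.44 + 60.28 + 67.35 years.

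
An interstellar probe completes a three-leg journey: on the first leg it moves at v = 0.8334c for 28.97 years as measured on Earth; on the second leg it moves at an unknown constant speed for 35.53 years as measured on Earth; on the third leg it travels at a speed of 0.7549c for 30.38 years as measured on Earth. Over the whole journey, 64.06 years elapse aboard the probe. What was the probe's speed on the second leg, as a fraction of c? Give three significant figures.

Leg 1: γ = 1/√(1 − 0.8334²) = 1/√0.3054 = 1.809; τ_1 = 28.97/1.809 = 16.01 years.
Leg 2: speed unknown; τ_2 = 35.53/γ_2.
Leg 3: γ = 1/√(1 − 0.7549²) = 1/√0.4301 = 1.525; τ_3 = 30.38/1.525 = 19.92 years.
Total proper time: 16.01 + τ_2 + 19.92 = 64.06, so τ_2 = 64.06 − 35.94 = 28.12 years.
γ_2 = 35.53/28.12 = 1.263; β = √(1 − 1/γ²) = √0.3734.

β = 0.611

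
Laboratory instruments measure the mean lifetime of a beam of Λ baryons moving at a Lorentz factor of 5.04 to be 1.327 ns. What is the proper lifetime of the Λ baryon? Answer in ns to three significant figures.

γ = 5.04
The lab-frame lifetime is the dilated interval; the proper lifetime is τ₀ = Δt/γ = 1.327/5.040 ns.

τ₀ = 0.263 ns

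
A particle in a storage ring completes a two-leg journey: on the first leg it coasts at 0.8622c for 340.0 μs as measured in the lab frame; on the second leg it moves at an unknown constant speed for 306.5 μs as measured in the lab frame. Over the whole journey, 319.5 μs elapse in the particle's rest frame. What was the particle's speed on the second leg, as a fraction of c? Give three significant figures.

Leg 1: γ = 1/√(1 − 0.8622²) = 1/√0.2566 = 1.974; τ_1 = 340.0/1.974 = 172.2 μs.
Leg 2: speed unknown; τ_2 = 306.5/γ_2.
Total proper time: 172.2 + τ_2 = 319.5, so τ_2 = 319.5 − 172.2 = 147.3 μs.
γ_2 = 306.5/147.3 = 2.081; β = √(1 − 1/γ²) = √0.7691.

β = 0.877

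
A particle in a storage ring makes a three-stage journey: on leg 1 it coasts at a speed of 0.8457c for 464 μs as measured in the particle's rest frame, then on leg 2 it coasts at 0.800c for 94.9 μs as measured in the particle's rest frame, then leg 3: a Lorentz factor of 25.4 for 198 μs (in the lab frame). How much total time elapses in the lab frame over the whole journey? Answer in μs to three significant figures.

Δt = 1230 μs

Leg 1: γ = 1/√(1 − 0.8457²) = 1/√0.2848 = 1.874; Δt_1 = 1.874 × 464 = 869.5 μs.
Leg 2: γ = 1/√(1 − 0.800²) = 5/3 ≈ 1.667; Δt_2 = 1.667 × 94.9 = 158.2 μs.
Leg 3: 198 μs is already measured in the lab frame.
Total: 869.5 + 158.2 + 198.0 μs.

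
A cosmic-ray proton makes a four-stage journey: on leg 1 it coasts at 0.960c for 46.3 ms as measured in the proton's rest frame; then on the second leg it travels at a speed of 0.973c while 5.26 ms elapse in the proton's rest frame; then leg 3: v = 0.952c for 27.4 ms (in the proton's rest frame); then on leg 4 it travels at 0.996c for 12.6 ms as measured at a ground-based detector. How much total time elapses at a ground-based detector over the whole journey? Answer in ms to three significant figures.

Δt = 290 ms

Leg 1: γ = 1/√(1 − 0.960²) = 25/7 ≈ 3.571; Δt_1 = 3.571 × 46.3 = 165.4 ms.
Leg 2: γ = 1/√(1 − 0.973²) = 1/√0.05327 = 4.333; Δt_2 = 4.333 × 5.26 = 22.79 ms.
Leg 3: γ = 1/√(1 − 0.952²) = 1/√0.09370 = 3.267; Δt_3 = 3.267 × 27.4 = 89.51 ms.
Leg 4: 12.6 ms is already measured at a ground-based detector.
Total: 165.4 + 22.79 + 89.51 + 12.60 ms.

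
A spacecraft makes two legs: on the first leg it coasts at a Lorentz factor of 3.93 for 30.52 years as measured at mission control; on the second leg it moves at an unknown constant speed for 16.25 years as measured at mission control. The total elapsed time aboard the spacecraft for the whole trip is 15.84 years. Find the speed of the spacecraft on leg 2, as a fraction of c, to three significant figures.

Leg 1: γ = 3.93; τ_1 = 30.52/3.930 = 7.766 years.
Leg 2: speed unknown; τ_2 = 16.25/γ_2.
Total proper time: 7.766 + τ_2 = 15.84, so τ_2 = 15.84 − 7.766 = 8.074 years.
γ_2 = 16.25/8.074 = 2.013; β = √(1 − 1/γ²) = √0.7531.

β = 0.868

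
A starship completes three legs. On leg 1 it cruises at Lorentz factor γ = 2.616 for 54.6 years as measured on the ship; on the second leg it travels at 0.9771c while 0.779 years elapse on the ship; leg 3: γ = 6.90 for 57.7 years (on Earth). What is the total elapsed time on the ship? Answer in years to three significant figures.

Leg 1: 54.6 years is already measured on the ship.
Leg 2: 0.779 years is already measured on the ship.
Leg 3: γ = 6.90; τ_3 = 57.7/6.900 = 8.362 years.
Total: 54.60 + 0.7790 + 8.362 years.

τ = 63.7 years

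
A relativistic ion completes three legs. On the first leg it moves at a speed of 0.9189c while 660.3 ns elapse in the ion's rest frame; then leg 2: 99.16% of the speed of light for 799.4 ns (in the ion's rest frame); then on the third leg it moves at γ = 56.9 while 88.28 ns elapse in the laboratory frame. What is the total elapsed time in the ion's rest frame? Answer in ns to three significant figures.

Leg 1: 660.3 ns is already measured in the ion's rest frame.
Leg 2: 799.4 ns is already measured in the ion's rest frame.
Leg 3: γ = 56.9; τ_3 = 88.28/56.90 = 1.551 ns.
Total: 660.3 + 799.4 + 1.551 ns.

τ = 1460 ns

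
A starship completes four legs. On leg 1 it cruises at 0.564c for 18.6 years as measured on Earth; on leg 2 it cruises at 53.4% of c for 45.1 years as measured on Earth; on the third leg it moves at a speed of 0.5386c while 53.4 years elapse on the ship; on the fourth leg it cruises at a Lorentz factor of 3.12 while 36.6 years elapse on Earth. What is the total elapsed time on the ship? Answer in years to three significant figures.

Leg 1: γ = 1/√(1 − 0.564²) = 1/√0.6819 = 1.211; τ_1 = 18.6/1.211 = 15.36 years.
Leg 2: β = 0.534; γ = 1/√(1 − 0.534²) = 1/√0.7148 = 1.183; τ_2 = 45.1/1.183 = 38.13 years.
Leg 3: 53.4 years is already measured on the ship.
Leg 4: γ = 3.12; τ_4 = 36.6/3.120 = 11.73 years.
Total: 15.36 + 38.13 + 53.40 + 11.73 years.

τ = 119 years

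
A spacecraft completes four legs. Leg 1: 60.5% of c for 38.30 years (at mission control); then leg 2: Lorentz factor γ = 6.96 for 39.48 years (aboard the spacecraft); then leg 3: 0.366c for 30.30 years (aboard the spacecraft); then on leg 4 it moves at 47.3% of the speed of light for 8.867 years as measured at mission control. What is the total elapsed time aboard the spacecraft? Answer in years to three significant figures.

Leg 1: β = 0.605; γ = 1/√(1 − 0.605²) = 1/√0.6340 = 1.256; τ_1 = 38.30/1.256 = 30.50 years.
Leg 2: 39.48 years is already measured aboard the spacecraft.
Leg 3: 30.30 years is already measured aboard the spacecraft.
Leg 4: β = 0.473; γ = 1/√(1 − 0.473²) = 1/√0.7763 = 1.135; τ_4 = 8.867/1.135 = 7.812 years.
Total: 30.50 + 39.48 + 30.30 + 7.812 years.

τ = 108 years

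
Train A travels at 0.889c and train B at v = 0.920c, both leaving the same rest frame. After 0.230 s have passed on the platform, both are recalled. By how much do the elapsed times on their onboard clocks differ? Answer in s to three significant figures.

|τ_A − τ_B| = 0.0152 s

A: γ = 1/√(1 − 0.889²) = 1/√0.2097 = 2.184; τ_A = 0.230/2.184 = 0.1053 s.
B: γ = 1/√(1 − 0.920²) = 1/√0.1536 = 2.552; τ_B = 0.230/2.552 = 0.09014 s.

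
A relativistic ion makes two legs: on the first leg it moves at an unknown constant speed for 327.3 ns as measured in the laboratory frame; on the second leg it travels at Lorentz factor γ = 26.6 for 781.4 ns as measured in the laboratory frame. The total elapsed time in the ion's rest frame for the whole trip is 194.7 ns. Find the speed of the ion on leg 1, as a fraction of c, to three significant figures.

Leg 1: speed unknown; τ_1 = 327.3/γ_1.
Leg 2: γ = 26.6; τ_2 = 781.4/26.60 = 29.38 ns.
Total proper time: τ_1 + 29.38 = 194.7, so τ_1 = 194.7 − 29.38 = 165.3 ns.
γ_1 = 327.3/165.3 = 1.980; β = √(1 − 1/γ²) = √0.7449.

β = 0.863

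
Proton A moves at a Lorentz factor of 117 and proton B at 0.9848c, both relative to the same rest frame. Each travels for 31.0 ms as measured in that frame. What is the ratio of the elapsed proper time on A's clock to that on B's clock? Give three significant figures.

τ_A/τ_B = 0.0492

A: γ = 117. B: γ = 1/√(1 − 0.9848²) = 1/√0.03017 = 5.757.
τ_A/τ_B = γ_B/γ_A = 5.757/117.0 = 0.04921, so τ_A/τ_B = 0.04921.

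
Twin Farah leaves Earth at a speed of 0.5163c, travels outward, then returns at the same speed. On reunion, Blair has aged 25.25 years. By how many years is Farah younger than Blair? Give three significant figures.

γ = 1/√(1 − 0.5163²) = 1/√0.7334 = 1.168
Farah's elapsed proper time: τ = 25.25/1.168 = 21.62 years.
Age gap = Δt − τ = 25.25 − 21.62 years.

Δt − τ = 3.63 years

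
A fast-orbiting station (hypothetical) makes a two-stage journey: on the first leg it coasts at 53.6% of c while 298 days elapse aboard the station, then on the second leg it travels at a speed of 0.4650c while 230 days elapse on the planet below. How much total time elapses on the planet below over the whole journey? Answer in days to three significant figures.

Δt = 583 days

Leg 1: β = 0.536; γ = 1/√(1 − 0.536²) = 1/√0.7127 = 1.185; Δt_1 = 1.185 × 298 = 353.0 days.
Leg 2: 230 days is already measured on the planet below.
Total: 353.0 + 230.0 days.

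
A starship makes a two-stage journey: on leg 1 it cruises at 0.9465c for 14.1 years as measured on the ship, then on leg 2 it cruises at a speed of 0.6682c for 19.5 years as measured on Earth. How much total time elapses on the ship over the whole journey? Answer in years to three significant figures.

Leg 1: 14.1 years is already measured on the ship.
Leg 2: γ = 1/√(1 − 0.6682²) = 1/√0.5535 = 1.344; τ_2 = 19.5/1.344 = 14.51 years.
Total: 14.10 + 14.51 years.

τ = 28.6 years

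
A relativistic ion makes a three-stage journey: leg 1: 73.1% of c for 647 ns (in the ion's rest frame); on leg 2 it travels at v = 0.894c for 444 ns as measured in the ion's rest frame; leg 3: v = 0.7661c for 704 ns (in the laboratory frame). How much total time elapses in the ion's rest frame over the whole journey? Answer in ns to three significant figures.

τ = 1540 ns

Leg 1: 647 ns is already measured in the ion's rest frame.
Leg 2: 444 ns is already measured in the ion's rest frame.
Leg 3: γ = 1/√(1 − 0.7661²) = 1/√0.4131 = 1.556; τ_3 = 704/1.556 = 452.5 ns.
Total: 647.0 + 444.0 + 452.5 ns.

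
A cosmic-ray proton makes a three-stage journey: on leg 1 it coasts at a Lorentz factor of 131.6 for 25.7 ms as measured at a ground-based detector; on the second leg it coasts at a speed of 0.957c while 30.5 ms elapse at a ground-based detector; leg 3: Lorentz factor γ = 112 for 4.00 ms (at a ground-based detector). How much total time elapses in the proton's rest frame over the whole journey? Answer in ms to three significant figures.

τ = 9.08 ms

Leg 1: γ = 131.6; τ_1 = 25.7/131.6 = 0.1953 ms.
Leg 2: γ = 1/√(1 − 0.957²) = 1/√0.08415 = 3.447; τ_2 = 30.5/3.447 = 8.848 ms.
Leg 3: γ = 112; τ_3 = 4.00/112.0 = 0.03571 ms.
Total: 0.1953 + 8.848 + 0.03571 ms.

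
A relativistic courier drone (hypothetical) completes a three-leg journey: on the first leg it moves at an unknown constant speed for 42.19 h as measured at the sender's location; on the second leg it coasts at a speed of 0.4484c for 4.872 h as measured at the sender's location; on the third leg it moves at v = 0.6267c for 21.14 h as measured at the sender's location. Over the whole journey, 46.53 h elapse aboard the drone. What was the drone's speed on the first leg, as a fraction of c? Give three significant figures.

Leg 1: speed unknown; τ_1 = 42.19/γ_1.
Leg 2: γ = 1/√(1 − 0.4484²) = 1/√0.7989 = 1.119; τ_2 = 4.872/1.119 = 4.355 h.
Leg 3: γ = 1/√(1 − 0.6267²) = 1/√0.6072 = 1.283; τ_3 = 21.14/1.283 = 16.47 h.
Total proper time: τ_1 + 4.355 + 16.47 = 46.53, so τ_1 = 46.53 − 20.83 = 25.70 h.
γ_1 = 42.19/25.70 = 1.642; β = √(1 − 1/γ²) = √0.6289.

β = 0.793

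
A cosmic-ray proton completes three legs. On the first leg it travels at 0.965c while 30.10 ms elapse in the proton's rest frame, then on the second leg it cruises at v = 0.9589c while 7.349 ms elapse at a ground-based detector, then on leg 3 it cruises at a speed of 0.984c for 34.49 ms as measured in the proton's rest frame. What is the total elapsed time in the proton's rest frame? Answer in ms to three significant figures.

τ = 66.7 ms

Leg 1: 30.10 ms is already measured in the proton's rest frame.
Leg 2: γ = 1/√(1 − 0.9589²) = 1/√0.08051 = 3.524; τ_2 = 7.349/3.524 = 2.085 ms.
Leg 3: 34.49 ms is already measured in the proton's rest frame.
Total: 30.10 + 2.085 + 34.49 ms.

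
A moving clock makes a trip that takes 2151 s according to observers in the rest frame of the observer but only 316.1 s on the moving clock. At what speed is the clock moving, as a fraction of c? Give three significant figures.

β = 0.989

The proper time is measured on the moving clock (both events occur at the clock's location); Δt is measured in the rest frame of the observer. γ = Δt/τ = 2151/316.1 = 6.805.
β = √(1 − 1/γ²) = √(1 − 0.02160) = √0.9784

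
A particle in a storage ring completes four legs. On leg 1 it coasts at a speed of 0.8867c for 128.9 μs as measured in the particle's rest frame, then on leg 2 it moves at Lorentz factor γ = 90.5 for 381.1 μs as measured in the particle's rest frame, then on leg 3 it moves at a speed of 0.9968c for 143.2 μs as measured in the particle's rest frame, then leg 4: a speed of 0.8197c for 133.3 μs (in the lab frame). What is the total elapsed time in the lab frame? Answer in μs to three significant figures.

Δt = 3.67×10⁴ μs

Leg 1: γ = 1/√(1 − 0.8867²) = 1/√0.2138 = 2.163; Δt_1 = 2.163 × 128.9 = 278.8 μs.
Leg 2: γ = 90.5; Δt_2 = 90.50 × 381.1 = 3.449×10⁴ μs.
Leg 3: γ = 1/√(1 − 0.9968²) = 1/√0.006390 = 12.51; Δt_3 = 12.51 × 143.2 = 1791 μs.
Leg 4: 133.3 μs is already measured in the lab frame.
Total: 278.8 + 3.449×10⁴ + 1791 + 133.3 μs.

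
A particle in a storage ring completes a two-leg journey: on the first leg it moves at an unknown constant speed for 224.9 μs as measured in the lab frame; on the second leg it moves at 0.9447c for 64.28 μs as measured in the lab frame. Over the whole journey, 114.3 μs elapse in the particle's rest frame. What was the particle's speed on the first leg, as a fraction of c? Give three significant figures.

Leg 1: speed unknown; τ_1 = 224.9/γ_1.
Leg 2: γ = 1/√(1 − 0.9447²) = 1/√0.1075 = 3.049; τ_2 = 64.28/3.049 = 21.08 μs.
Total proper time: τ_1 + 21.08 = 114.3, so τ_1 = 114.3 − 21.08 = 93.22 μs.
γ_1 = 224.9/93.22 = 2.413; β = √(1 − 1/γ²) = √0.8282.

β = 0.910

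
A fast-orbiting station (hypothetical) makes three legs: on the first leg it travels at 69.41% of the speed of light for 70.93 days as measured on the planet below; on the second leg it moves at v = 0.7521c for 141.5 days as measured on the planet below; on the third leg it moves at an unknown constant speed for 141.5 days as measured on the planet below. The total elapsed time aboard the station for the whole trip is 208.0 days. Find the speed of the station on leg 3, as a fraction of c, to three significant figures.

β = 0.893

Leg 1: β = 0.6941; γ = 1/√(1 − 0.6941²) = 1/√0.5182 = 1.389; τ_1 = 70.93/1.389 = 51.06 days.
Leg 2: γ = 1/√(1 − 0.7521²) = 1/√0.4343 = 1.517; τ_2 = 141.5/1.517 = 93.26 days.
Leg 3: speed unknown; τ_3 = 141.5/γ_3.
Total proper time: 51.06 + 93.26 + τ_3 = 208.0, so τ_3 = 208.0 − 144.3 = 63.68 days.
γ_3 = 141.5/63.68 = 2.222; β = √(1 − 1/γ²) = √0.7974.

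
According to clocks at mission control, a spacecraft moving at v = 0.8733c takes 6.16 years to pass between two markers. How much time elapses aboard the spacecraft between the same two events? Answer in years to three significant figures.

γ = 1/√(1 − 0.8733²) = 1/√0.2373 = 2.053
The interval measured at mission control is the dilated one; the clock aboard the spacecraft measures the proper time τ = Δt/γ = 6.16/2.053 years.

τ = 3.00 years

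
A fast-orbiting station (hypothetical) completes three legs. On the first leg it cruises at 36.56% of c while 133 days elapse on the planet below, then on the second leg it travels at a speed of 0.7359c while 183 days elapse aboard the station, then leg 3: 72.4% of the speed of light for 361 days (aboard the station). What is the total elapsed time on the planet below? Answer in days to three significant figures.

Leg 1: 133 days is already measured on the planet below.
Leg 2: γ = 1/√(1 − 0.7359²) = 1/√0.4585 = 1.477; Δt_2 = 1.477 × 183 = 270.3 days.
Leg 3: β = 0.724; γ = 1/√(1 − 0.724²) = 1/√0.4758 = 1.450; Δt_3 = 1.450 × 361 = 523.3 days.
Total: 133.0 + 270.3 + 523.3 days.

Δt = 927 days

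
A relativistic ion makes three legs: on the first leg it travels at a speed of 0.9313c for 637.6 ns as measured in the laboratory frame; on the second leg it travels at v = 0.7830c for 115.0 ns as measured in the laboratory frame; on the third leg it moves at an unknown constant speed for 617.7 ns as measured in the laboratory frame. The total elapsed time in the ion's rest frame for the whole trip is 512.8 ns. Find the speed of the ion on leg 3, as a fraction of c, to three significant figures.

Leg 1: γ = 1/√(1 − 0.9313²) = 1/√0.1327 = 2.745; τ_1 = 637.6/2.745 = 232.2 ns.
Leg 2: γ = 1/√(1 − 0.7830²) = 1/√0.3869 = 1.608; τ_2 = 115.0/1.608 = 71.53 ns.
Leg 3: speed unknown; τ_3 = 617.7/γ_3.
Total proper time: 232.2 + 71.53 + τ_3 = 512.8, so τ_3 = 512.8 − 303.8 = 209.0 ns.
γ_3 = 617.7/209.0 = 2.955; β = √(1 − 1/γ²) = √0.8855.

β = 0.941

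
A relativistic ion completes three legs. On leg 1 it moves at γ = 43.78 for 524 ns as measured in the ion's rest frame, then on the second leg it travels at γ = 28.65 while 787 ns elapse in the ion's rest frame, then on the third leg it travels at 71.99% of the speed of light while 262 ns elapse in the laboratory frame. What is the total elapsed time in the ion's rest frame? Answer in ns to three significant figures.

Leg 1: 524 ns is already measured in the ion's rest frame.
Leg 2: 787 ns is already measured in the ion's rest frame.
Leg 3: β = 0.7199; γ = 1/√(1 − 0.7199²) = 1/√0.4817 = 1.441; τ_3 = 262/1.441 = 181.8 ns.
Total: 524.0 + 787.0 + 181.8 ns.

τ = 1490 ns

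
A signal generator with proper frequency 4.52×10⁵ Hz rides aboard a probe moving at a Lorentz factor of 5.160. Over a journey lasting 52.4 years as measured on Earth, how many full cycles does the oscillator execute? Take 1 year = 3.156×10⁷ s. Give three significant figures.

N = 1.45×10¹⁴

γ = 5.160
The oscillator's own cycle count is N = f × τ where τ is the proper time aboard the probe. τ = Δt/γ = 52.4/5.160 = 10.16 years = 3.205×10⁸ s.
N = 4.52×10⁵ × 3.205×10⁸ = 1.449×10¹⁴.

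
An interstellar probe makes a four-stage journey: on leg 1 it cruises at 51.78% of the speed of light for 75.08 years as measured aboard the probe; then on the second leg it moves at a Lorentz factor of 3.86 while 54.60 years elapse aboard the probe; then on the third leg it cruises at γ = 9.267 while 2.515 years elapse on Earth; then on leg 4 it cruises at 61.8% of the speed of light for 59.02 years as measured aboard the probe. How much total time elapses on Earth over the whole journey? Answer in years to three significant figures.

Δt = 376 years

Leg 1: β = 0.5178; γ = 1/√(1 − 0.5178²) = 1/√0.7319 = 1.169; Δt_1 = 1.169 × 75.08 = 87.76 years.
Leg 2: γ = 3.86; Δt_2 = 3.860 × 54.60 = 210.8 years.
Leg 3: 2.515 years is already measured on Earth.
Leg 4: β = 0.618; γ = 1/√(1 − 0.618²) = 1/√0.6181 = 1.272; Δt_4 = 1.272 × 59.02 = 75.07 years.
Total: 87.76 + 210.8 + 2.515 + 75.07 years.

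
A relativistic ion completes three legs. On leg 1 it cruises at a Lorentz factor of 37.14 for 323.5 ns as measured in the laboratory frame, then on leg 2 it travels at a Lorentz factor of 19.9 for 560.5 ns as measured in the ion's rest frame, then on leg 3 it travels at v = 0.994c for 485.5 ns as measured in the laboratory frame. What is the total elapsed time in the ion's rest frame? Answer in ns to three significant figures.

Leg 1: γ = 37.14; τ_1 = 323.5/37.14 = 8.710 ns.
Leg 2: 560.5 ns is already measured in the ion's rest frame.
Leg 3: γ = 1/√(1 − 0.994²) = 1/√0.01196 = 9.142; τ_3 = 485.5/9.142 = 53.10 ns.
Total: 8.710 + 560.5 + 53.10 ns.

τ = 622 ns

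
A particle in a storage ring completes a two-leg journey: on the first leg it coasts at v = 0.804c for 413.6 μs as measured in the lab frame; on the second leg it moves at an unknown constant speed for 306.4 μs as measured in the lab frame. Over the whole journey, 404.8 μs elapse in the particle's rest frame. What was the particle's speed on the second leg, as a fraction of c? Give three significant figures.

β = 0.855

Leg 1: γ = 1/√(1 − 0.804²) = 1/√0.3536 = 1.682; τ_1 = 413.6/1.682 = 245.9 μs.
Leg 2: speed unknown; τ_2 = 306.4/γ_2.
Total proper time: 245.9 + τ_2 = 404.8, so τ_2 = 404.8 − 245.9 = 158.9 μs.
γ_2 = 306.4/158.9 = 1.929; β = √(1 − 1/γ²) = √0.7312.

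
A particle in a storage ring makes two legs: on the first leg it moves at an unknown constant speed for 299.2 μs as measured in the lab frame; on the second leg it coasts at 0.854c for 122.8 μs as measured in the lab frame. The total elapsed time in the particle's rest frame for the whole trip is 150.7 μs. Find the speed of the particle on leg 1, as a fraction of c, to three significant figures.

β = 0.957

Leg 1: speed unknown; τ_1 = 299.2/γ_1.
Leg 2: γ = 1/√(1 − 0.854²) = 1/√0.2707 = 1.922; τ_2 = 122.8/1.922 = 63.89 μs.
Total proper time: τ_1 + 63.89 = 150.7, so τ_1 = 150.7 − 63.89 = 86.81 μs.
γ_1 = 299.2/86.81 = 3.447; β = √(1 − 1/γ²) = √0.9158.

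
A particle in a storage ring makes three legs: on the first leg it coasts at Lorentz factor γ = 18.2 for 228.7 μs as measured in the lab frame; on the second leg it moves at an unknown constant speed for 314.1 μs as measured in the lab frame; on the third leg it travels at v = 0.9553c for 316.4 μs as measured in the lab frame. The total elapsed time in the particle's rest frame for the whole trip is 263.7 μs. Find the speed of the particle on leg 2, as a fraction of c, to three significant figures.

Leg 1: γ = 18.2; τ_1 = 228.7/18.20 = 12.57 μs.
Leg 2: speed unknown; τ_2 = 314.1/γ_2.
Leg 3: γ = 1/√(1 − 0.9553²) = 1/√0.08740 = 3.383; τ_3 = 316.4/3.383 = 93.54 μs.
Total proper time: 12.57 + τ_2 + 93.54 = 263.7, so τ_2 = 263.7 − 106.1 = 157.6 μs.
γ_2 = 314.1/157.6 = 1.993; β = √(1 − 1/γ²) = √0.7483.

β = 0.865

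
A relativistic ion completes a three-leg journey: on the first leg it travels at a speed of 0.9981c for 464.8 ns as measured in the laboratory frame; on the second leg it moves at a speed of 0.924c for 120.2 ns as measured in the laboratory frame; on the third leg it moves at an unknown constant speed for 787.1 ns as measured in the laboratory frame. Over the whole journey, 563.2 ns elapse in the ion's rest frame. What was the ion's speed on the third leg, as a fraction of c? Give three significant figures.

β = 0.784

Leg 1: γ = 1/√(1 − 0.9981²) = 1/√0.003796 = 16.23; τ_1 = 464.8/16.23 = 28.64 ns.
Leg 2: γ = 1/√(1 − 0.924²) = 1/√0.1462 = 2.615; τ_2 = 120.2/2.615 = 45.96 ns.
Leg 3: speed unknown; τ_3 = 787.1/γ_3.
Total proper time: 28.64 + 45.96 + τ_3 = 563.2, so τ_3 = 563.2 − 74.60 = 488.6 ns.
γ_3 = 787.1/488.6 = 1.611; β = √(1 − 1/γ²) = √0.6147.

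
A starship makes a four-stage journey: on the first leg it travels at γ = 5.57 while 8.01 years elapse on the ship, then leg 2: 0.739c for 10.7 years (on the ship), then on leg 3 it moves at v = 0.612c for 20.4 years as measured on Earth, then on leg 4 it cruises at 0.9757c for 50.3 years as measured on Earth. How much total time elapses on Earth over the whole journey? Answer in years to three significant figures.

Leg 1: γ = 5.57; Δt_1 = 5.570 × 8.01 = 44.62 years.
Leg 2: γ = 1/√(1 − 0.739²) = 1/√0.4539 = 1.484; Δt_2 = 1.484 × 10.7 = 15.88 years.
Leg 3: 20.4 years is already measured on Earth.
Leg 4: 50.3 years is already measured on Earth.
Total: 44.62 + 15.88 + 20.40 + 50.30 years.

Δt = 131 years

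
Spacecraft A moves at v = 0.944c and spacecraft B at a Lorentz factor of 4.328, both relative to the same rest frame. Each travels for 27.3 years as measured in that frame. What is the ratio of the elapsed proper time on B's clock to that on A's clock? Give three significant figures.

τ_B/τ_A = 0.700

A: γ = 1/√(1 − 0.944²) = 1/√0.1089 = 3.031. B: γ = 4.328.
τ_A/τ_B = γ_B/γ_A = 4.328/3.031 = 1.428, so τ_B/τ_A = 0.7003.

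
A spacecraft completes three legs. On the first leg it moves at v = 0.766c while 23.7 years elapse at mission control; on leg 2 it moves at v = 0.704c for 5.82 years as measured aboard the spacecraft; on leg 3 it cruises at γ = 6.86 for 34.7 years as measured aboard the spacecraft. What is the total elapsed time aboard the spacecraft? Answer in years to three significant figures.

τ = 55.8 years

Leg 1: γ = 1/√(1 − 0.766²) = 1/√0.4132 = 1.556; τ_1 = 23.7/1.556 = 15.24 years.
Leg 2: 5.82 years is already measured aboard the spacecraft.
Leg 3: 34.7 years is already measured aboard the spacecraft.
Total: 15.24 + 5.820 + 34.70 years.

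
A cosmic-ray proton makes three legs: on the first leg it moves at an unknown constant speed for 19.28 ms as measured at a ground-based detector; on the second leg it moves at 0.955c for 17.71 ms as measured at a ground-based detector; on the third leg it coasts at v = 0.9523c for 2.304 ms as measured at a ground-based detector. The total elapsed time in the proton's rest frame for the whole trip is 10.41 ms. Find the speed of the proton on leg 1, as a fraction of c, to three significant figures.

Leg 1: speed unknown; τ_1 = 19.28/γ_1.
Leg 2: γ = 1/√(1 − 0.955²) = 1/√0.08798 = 3.371; τ_2 = 17.71/3.371 = 5.253 ms.
Leg 3: γ = 1/√(1 − 0.9523²) = 1/√0.09312 = 3.277; τ_3 = 2.304/3.277 = 0.7031 ms.
Total proper time: τ_1 + 5.253 + 0.7031 = 10.41, so τ_1 = 10.41 − 5.956 = 4.454 ms.
γ_1 = 19.28/4.454 = 4.329; β = √(1 − 1/γ²) = √0.9466.

β = 0.973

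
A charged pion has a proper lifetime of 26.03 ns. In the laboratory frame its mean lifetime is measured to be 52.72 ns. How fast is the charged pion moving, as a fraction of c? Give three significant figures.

γ = Δt/τ₀ = 52.72/26.03 = 2.025
β = √(1 − 1/γ²) = √(1 − 0.2438) = √0.7562

β = 0.870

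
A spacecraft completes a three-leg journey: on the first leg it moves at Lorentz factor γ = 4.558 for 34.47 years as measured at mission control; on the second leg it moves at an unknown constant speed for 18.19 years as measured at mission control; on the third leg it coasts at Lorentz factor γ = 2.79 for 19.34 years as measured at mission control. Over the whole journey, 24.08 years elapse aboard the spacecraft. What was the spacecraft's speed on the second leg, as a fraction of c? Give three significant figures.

β = 0.850

Leg 1: γ = 4.558; τ_1 = 34.47/4.558 = 7.563 years.
Leg 2: speed unknown; τ_2 = 18.19/γ_2.
Leg 3: γ = 2.79; τ_3 = 19.34/2.790 = 6.932 years.
Total proper time: 7.563 + τ_2 + 6.932 = 24.08, so τ_2 = 24.08 − 14.49 = 9.586 years.
γ_2 = 18.19/9.586 = 1.898; β = √(1 − 1/γ²) = √0.7223.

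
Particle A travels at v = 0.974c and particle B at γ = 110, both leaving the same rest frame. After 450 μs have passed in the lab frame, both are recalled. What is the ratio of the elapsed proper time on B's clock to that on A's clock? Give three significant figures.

A: γ = 1/√(1 − 0.974²) = 1/√0.05132 = 4.414. B: γ = 110.
τ_A/τ_B = γ_B/γ_A = 110.0/4.414 = 24.92, so τ_B/τ_A = 0.04013.

τ_B/τ_A = 0.0401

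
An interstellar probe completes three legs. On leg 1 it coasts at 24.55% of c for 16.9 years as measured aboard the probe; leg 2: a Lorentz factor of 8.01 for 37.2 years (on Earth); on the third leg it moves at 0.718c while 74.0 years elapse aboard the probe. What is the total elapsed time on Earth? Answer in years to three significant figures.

Δt = 161 years

Leg 1: β = 0.2455; γ = 1/√(1 − 0.2455²) = 1/√0.9397 = 1.032; Δt_1 = 1.032 × 16.9 = 17.43 years.
Leg 2: 37.2 years is already measured on Earth.
Leg 3: γ = 1/√(1 − 0.718²) = 1/√0.4845 = 1.437; Δt_3 = 1.437 × 74.0 = 106.3 years.
Total: 17.43 + 37.20 + 106.3 years.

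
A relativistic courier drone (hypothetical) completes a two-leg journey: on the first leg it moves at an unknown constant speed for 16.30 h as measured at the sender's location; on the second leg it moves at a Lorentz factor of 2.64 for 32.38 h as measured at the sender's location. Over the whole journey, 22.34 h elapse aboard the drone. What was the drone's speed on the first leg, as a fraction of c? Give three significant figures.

Leg 1: speed unknown; τ_1 = 16.30/γ_1.
Leg 2: γ = 2.64; τ_2 = 32.38/2.640 = 12.27 h.
Total proper time: τ_1 + 12.27 = 22.34, so τ_1 = 22.34 − 12.27 = 10.07 h.
γ_1 = 16.30/10.07 = 1.618; β = √(1 − 1/γ²) = √0.6180.

β = 0.786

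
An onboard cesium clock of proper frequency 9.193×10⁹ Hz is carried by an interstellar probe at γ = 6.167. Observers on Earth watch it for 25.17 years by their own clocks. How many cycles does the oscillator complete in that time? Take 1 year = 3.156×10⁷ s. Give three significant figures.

N = 1.18×10¹⁸

γ = 6.167
During 25.17 years of lab time, the oscillator's proper time advances by τ = Δt/γ = 25.17/6.167 = 4.081 years = 1.288×10⁸ s.
N = f × τ = 9.193×10⁹ × 1.288×10⁸ = 1.184×10¹⁸.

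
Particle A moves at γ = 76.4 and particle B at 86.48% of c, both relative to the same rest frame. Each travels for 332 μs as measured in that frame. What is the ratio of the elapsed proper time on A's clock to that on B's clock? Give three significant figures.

τ_A/τ_B = 0.0261

A: γ = 76.4. B: β = 0.8648; γ = 1/√(1 − 0.8648²) = 1/√0.2521 = 1.992.
τ_A/τ_B = γ_B/γ_A = 1.992/76.40 = 0.02607, so τ_A/τ_B = 0.02607.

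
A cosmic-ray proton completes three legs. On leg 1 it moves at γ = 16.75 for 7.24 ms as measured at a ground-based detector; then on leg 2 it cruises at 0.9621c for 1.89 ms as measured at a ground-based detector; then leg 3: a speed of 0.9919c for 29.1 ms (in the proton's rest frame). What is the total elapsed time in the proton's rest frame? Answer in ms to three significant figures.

τ = 30.0 ms

Leg 1: γ = 16.75; τ_1 = 7.24/16.75 = 0.4322 ms.
Leg 2: γ = 1/√(1 − 0.9621²) = 1/√0.07436 = 3.667; τ_2 = 1.89/3.667 = 0.5154 ms.
Leg 3: 29.1 ms is already measured in the proton's rest frame.
Total: 0.4322 + 0.5154 + 29.10 ms.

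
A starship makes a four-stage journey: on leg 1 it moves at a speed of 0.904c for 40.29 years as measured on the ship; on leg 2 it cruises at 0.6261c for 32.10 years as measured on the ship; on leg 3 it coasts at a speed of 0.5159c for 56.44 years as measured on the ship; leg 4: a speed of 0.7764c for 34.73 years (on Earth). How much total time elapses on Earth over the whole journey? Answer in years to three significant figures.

Leg 1: γ = 1/√(1 − 0.904²) = 1/√0.1828 = 2.339; Δt_1 = 2.339 × 40.29 = 94.24 years.
Leg 2: γ = 1/√(1 − 0.6261²) = 1/√0.6080 = 1.282; Δt_2 = 1.282 × 32.10 = 41.17 years.
Leg 3: γ = 1/√(1 − 0.5159²) = 1/√0.7338 = 1.167; Δt_3 = 1.167 × 56.44 = 65.88 years.
Leg 4: 34.73 years is already measured on Earth.
Total: 94.24 + 41.17 + 65.88 + 34.73 years.

Δt = 236 years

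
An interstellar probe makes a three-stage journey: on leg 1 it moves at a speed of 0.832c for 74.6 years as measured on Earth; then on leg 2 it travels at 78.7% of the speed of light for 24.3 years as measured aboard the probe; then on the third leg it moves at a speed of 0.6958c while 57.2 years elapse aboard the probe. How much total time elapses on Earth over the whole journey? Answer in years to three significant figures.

Leg 1: 74.6 years is already measured on Earth.
Leg 2: β = 0.787; γ = 1/√(1 − 0.787²) = 1/√0.3806 = 1.621; Δt_2 = 1.621 × 24.3 = 39.39 years.
Leg 3: γ = 1/√(1 − 0.6958²) = 1/√0.5159 = 1.392; Δt_3 = 1.392 × 57.2 = 79.64 years.
Total: 74.60 + 39.39 + 79.64 years.

Δt = 194 years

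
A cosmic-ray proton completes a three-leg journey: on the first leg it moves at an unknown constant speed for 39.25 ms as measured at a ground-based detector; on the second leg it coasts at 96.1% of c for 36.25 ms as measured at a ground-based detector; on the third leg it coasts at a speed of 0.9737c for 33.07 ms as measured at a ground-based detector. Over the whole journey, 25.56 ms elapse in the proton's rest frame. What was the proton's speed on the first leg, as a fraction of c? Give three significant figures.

Leg 1: speed unknown; τ_1 = 39.25/γ_1.
Leg 2: β = 0.961; γ = 1/√(1 − 0.961²) = 1/√0.07648 = 3.616; τ_2 = 36.25/3.616 = 10.02 ms.
Leg 3: γ = 1/√(1 − 0.9737²) = 1/√0.05191 = 4.389; τ_3 = 33.07/4.389 = 7.534 ms.
Total proper time: τ_1 + 10.02 + 7.534 = 25.56, so τ_1 = 25.56 − 17.56 = 8.001 ms.
γ_1 = 39.25/8.001 = 4.906; β = √(1 − 1/γ²) = √0.9584.

β = 0.979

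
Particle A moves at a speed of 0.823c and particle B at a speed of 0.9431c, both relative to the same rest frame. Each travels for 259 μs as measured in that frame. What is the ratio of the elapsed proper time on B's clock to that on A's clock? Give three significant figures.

A: γ = 1/√(1 − 0.823²) = 1/√0.3227 = 1.760. B: γ = 1/√(1 − 0.9431²) = 1/√0.1106 = 3.007.
τ_A/τ_B = γ_B/γ_A = 3.007/1.760 = 1.708, so τ_B/τ_A = 0.5854.

τ_B/τ_A = 0.585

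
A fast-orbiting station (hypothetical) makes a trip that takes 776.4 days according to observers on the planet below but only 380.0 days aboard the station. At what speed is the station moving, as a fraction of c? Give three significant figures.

The proper time is measured aboard the station (both events occur at the station's location); Δt is measured on the planet below. γ = Δt/τ = 776.4/380.0 = 2.043.
β = √(1 − 1/γ²) = √(1 − 0.2395) = √0.7605

β = 0.872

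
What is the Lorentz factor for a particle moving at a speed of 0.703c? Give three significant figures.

γ = 1.41

γ = 1/√(1 − 0.703²) = 1/√0.5058 = 1.406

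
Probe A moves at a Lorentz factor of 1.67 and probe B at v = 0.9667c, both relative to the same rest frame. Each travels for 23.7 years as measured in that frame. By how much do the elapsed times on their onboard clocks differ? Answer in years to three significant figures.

|τ_A − τ_B| = 8.13 years

A: γ = 1.67; τ_A = 23.7/1.670 = 14.19 years.
B: γ = 1/√(1 − 0.9667²) = 1/√0.06549 = 3.908; τ_B = 23.7/3.908 = 6.065 years.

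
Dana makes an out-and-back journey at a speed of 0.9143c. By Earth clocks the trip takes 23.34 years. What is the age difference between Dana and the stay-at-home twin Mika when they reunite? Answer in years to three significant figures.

Δt − τ = 13.9 years

γ = 1/√(1 − 0.9143²) = 1/√0.1641 = 2.469
Dana's elapsed proper time: τ = 23.34/2.469 = 9.454 years.
Age gap = Δt − τ = 23.34 − 9.454 years.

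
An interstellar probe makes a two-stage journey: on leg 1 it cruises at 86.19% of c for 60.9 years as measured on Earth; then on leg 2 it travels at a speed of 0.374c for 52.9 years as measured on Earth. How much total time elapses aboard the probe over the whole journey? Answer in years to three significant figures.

τ = 79.9 years

Leg 1: β = 0.8619; γ = 1/√(1 − 0.8619²) = 1/√0.2571 = 1.972; τ_1 = 60.9/1.972 = 30.88 years.
Leg 2: γ = 1/√(1 − 0.374²) = 1/√0.8601 = 1.078; τ_2 = 52.9/1.078 = 49.06 years.
Total: 30.88 + 49.06 years.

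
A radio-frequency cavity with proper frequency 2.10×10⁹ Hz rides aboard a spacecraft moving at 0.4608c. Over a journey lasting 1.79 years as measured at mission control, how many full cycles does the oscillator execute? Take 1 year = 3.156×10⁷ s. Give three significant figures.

γ = 1/√(1 − 0.4608²) = 1/√0.7877 = 1.127
The oscillator's own cycle count is N = f × τ where τ is the proper time aboard the spacecraft. τ = Δt/γ = 1.79/1.127 = 1.589 years = 5.014×10⁷ s.
N = 2.10×10⁹ × 5.014×10⁷ = 1.053×10¹⁷.

N = 1.05×10¹⁷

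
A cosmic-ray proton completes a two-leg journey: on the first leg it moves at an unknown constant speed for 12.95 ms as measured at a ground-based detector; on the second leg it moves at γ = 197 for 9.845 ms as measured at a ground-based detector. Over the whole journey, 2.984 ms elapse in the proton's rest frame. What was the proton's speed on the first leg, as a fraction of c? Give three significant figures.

β = 0.974

Leg 1: speed unknown; τ_1 = 12.95/γ_1.
Leg 2: γ = 197; τ_2 = 9.845/197.0 = 0.04997 ms.
Total proper time: τ_1 + 0.04997 = 2.984, so τ_1 = 2.984 − 0.04997 = 2.934 ms.
γ_1 = 12.95/2.934 = 4.414; β = √(1 − 1/γ²) = √0.9487.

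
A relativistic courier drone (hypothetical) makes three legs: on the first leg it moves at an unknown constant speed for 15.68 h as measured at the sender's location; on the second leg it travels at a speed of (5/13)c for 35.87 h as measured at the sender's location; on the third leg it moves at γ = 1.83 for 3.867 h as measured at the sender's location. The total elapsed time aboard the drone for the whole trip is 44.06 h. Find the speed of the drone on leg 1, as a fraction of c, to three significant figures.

β = 0.826

Leg 1: speed unknown; τ_1 = 15.68/γ_1.
Leg 2: γ = 1/√(1 − (5/13)²) = 13/12 ≈ 1.083; τ_2 = 35.87/1.083 = 33.11 h.
Leg 3: γ = 1.83; τ_3 = 3.867/1.830 = 2.113 h.
Total proper time: τ_1 + 33.11 + 2.113 = 44.06, so τ_1 = 44.06 − 35.22 = 8.836 h.
γ_1 = 15.68/8.836 = 1.775; β = √(1 − 1/γ²) = √0.6824.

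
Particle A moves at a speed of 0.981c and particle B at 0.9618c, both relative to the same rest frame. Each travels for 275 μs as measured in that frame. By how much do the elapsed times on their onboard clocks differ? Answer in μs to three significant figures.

A: γ = 1/√(1 − 0.981²) = 1/√0.03764 = 5.154; τ_A = 275/5.154 = 53.35 μs.
B: γ = 1/√(1 − 0.9618²) = 1/√0.07494 = 3.653; τ_B = 275/3.653 = 75.28 μs.

|τ_A − τ_B| = 21.9 μs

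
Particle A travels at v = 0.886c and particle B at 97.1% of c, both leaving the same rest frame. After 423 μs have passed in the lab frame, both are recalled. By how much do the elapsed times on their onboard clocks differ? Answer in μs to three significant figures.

A: γ = 1/√(1 − 0.886²) = 1/√0.2150 = 2.157; τ_A = 423/2.157 = 196.1 μs.
B: β = 0.971; γ = 1/√(1 − 0.971²) = 1/√0.05716 = 4.183; τ_B = 423/4.183 = 101.1 μs.

|τ_A − τ_B| = 95.0 μs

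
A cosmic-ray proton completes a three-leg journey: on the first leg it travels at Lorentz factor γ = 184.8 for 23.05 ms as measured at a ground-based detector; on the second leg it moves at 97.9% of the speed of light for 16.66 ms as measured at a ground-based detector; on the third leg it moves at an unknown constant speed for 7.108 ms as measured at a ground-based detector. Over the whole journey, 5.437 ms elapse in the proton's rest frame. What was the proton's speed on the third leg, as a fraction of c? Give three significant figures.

Leg 1: γ = 184.8; τ_1 = 23.05/184.8 = 0.1247 ms.
Leg 2: β = 0.979; γ = 1/√(1 − 0.979²) = 1/√0.04156 = 4.905; τ_2 = 16.66/4.905 = 3.396 ms.
Leg 3: speed unknown; τ_3 = 7.108/γ_3.
Total proper time: 0.1247 + 3.396 + τ_3 = 5.437, so τ_3 = 5.437 − 3.521 = 1.916 ms.
γ_3 = 7.108/1.916 = 3.710; β = √(1 − 1/γ²) = √0.9273.

β = 0.963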